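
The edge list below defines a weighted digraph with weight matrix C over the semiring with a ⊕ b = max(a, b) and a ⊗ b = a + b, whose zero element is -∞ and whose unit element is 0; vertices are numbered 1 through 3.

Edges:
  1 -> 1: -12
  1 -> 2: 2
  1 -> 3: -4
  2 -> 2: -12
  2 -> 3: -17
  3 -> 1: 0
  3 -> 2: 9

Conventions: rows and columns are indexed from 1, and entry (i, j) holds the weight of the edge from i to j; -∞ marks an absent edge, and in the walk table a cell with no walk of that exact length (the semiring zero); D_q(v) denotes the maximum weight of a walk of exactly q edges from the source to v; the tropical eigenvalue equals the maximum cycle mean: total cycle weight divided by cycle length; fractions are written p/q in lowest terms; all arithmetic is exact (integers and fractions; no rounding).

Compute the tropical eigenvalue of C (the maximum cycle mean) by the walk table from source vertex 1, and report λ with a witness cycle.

q=0: [0, -∞, -∞]
q=1: [-12, 2, -4]
q=2: [-4, 5, -15]
q=3: [-15, -2, -8]
Optimal cycle mean attained by: cycle 1->3->1, total (-4) + 0, length 2.
Answer: λ = -2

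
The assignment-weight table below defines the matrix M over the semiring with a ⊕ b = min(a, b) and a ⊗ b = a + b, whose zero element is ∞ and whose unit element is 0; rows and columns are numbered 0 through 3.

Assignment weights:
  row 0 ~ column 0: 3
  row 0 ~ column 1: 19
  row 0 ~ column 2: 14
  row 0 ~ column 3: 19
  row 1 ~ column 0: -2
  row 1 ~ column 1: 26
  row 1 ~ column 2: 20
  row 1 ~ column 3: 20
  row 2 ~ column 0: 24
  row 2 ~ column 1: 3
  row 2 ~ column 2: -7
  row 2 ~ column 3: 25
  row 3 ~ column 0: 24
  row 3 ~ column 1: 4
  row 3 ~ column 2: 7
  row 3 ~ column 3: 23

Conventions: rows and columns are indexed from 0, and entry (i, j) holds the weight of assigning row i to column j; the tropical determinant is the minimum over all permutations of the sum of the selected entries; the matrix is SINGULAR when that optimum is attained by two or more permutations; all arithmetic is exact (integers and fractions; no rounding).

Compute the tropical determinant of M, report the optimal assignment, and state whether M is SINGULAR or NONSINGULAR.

σ = (0, 1, 2, 3): 3 + 26 + (-7) + 23 = 45
σ = (0, 1, 3, 2): 3 + 26 + 25 + 7 = 61
σ = (0, 2, 1, 3): 3 + 20 + 3 + 23 = 49
σ = (0, 2, 3, 1): 3 + 20 + 25 + 4 = 52
σ = (0, 3, 1, 2): 3 + 20 + 3 + 7 = 33
σ = (0, 3, 2, 1): 3 + 20 + (-7) + 4 = 20
σ = (1, 0, 2, 3): 19 + (-2) + (-7) + 23 = 33
σ = (1, 0, 3, 2): 19 + (-2) + 25 + 7 = 49
σ = (1, 2, 0, 3): 19 + 20 + 24 + 23 = 86
σ = (1, 2, 3, 0): 19 + 20 + 25 + 24 = 88
σ = (1, 3, 0, 2): 19 + 20 + 24 + 7 = 70
σ = (1, 3, 2, 0): 19 + 20 + (-7) + 24 = 56
σ = (2, 0, 1, 3): 14 + (-2) + 3 + 23 = 38
σ = (2, 0, 3, 1): 14 + (-2) + 25 + 4 = 41
σ = (2, 1, 0, 3): 14 + 26 + 24 + 23 = 87
σ = (2, 1, 3, 0): 14 + 26 + 25 + 24 = 89
σ = (2, 3, 0, 1): 14 + 20 + 24 + 4 = 62
σ = (2, 3, 1, 0): 14 + 20 + 3 + 24 = 61
σ = (3, 0, 1, 2): 19 + (-2) + 3 + 7 = 27
σ = (3, 0, 2, 1): 19 + (-2) + (-7) + 4 = 14
σ = (3, 1, 0, 2): 19 + 26 + 24 + 7 = 76
σ = (3, 1, 2, 0): 19 + 26 + (-7) + 24 = 62
σ = (3, 2, 0, 1): 19 + 20 + 24 + 4 = 67
σ = (3, 2, 1, 0): 19 + 20 + 3 + 24 = 66
Optimal value attained by: σ = (3, 0, 2, 1).
Answer: det⊕(M) = 14; verdict: NONSINGULAR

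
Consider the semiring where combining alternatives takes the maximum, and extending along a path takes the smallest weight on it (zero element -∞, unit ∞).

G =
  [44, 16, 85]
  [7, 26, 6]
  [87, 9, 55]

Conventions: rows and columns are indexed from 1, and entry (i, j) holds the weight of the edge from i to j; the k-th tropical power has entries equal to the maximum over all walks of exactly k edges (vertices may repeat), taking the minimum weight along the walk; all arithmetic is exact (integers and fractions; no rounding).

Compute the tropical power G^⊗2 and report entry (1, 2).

G^⊗2:
  [85, 16, 55]
  [7, 26, 7]
  [55, 16, 85]
Key observation: the optimum is the walk 1->1->2, with weight 44 min 16 = 16.
Optimal value attained by: walk 1->1->2.
Answer: (G^⊗2)[1][2] = 16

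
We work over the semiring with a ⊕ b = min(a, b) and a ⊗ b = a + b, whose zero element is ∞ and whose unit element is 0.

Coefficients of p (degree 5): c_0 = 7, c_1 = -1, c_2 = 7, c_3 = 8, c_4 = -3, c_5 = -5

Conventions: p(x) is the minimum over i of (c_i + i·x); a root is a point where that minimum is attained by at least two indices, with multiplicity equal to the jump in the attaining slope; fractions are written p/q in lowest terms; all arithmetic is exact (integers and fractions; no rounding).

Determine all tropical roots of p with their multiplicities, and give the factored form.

hull edge (i=0, c=7) to (i=1, c=-1): slope -8, span 1
hull edge (i=1, c=-1) to (i=5, c=-5): slope -1, span 4
Factored form: p(x) = -5 ⊗ (x ⊕ 1) ⊗ (x ⊕ 1) ⊗ (x ⊕ 1) ⊗ (x ⊕ 1) ⊗ (x ⊕ 8)
Answer: roots = 1 (mult 4), 8 (mult 1)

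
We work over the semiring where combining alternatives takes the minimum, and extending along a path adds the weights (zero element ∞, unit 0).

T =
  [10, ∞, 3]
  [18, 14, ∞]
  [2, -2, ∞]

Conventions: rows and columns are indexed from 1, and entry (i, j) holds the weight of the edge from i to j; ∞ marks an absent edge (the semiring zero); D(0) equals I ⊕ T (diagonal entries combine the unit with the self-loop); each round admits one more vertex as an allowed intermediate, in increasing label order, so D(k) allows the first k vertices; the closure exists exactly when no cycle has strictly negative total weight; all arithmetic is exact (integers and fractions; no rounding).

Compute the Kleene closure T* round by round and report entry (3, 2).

D(0):
  [0, ∞, 3]
  [18, 0, ∞]
  [2, -2, 0]
D(1):
  [0, ∞, 3]
  [18, 0, 21]
  [2, -2, 0]
D(2):
  [0, ∞, 3]
  [18, 0, 21]
  [2, -2, 0]
D(3):
  [0, 1, 3]
  [18, 0, 21]
  [2, -2, 0]
Answer: T*[3][2] = -2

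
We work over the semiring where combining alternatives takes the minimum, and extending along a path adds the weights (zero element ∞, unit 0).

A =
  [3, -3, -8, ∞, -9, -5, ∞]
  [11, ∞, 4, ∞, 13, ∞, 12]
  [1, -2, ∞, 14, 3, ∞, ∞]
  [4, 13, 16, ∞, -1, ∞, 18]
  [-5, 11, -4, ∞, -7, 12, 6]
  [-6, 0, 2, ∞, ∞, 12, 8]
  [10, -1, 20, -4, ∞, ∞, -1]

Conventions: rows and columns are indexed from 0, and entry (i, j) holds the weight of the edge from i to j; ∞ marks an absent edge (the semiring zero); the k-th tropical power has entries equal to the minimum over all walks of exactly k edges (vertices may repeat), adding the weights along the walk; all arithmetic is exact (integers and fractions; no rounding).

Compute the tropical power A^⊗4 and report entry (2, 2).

A^⊗2:
  [-14, -10, -13, 6, -16, -2, -3]
  [5, 2, 3, 8, 2, 6, 11]
  [-2, -2, -7, ∞, -8, -4, 9]
  [-6, 1, -5, 14, -8, -1, 5]
  [-12, -8, -13, 2, -14, -10, -1]
  [-3, -9, -14, 4, -15, -11, 7]
  [0, -2, 2, -5, -5, 5, -2]
A^⊗3:
  [-21, -17, -22, -7, -23, -19, -10]
  [-3, 1, -3, 7, -5, 0, 8]
  [-13, -9, -12, 5, -15, -7, -2]
  [-13, -9, -14, 1, -15, -11, -2]
  [-19, -15, -20, -5, -21, -17, -8]
  [-20, -16, -19, 0, -22, -8, -9]
  [-10, -3, -9, -6, -12, -5, -3]
A^⊗4:
  [-28, -24, -29, -14, -30, -26, -17]
  [-10, -6, -11, 4, -12, -8, 1]
  [-20, -16, -21, -6, -22, -18, -9]
  [-20, -16, -21, -6, -22, -18, -9]
  [-26, -22, -27, -12, -28, -24, -15]
  [-27, -23, -28, -13, -29, -25, -16]
  [-17, -13, -18, -7, -19, -15, -6]
Key observation: the optimum is the walk 2->0->4->0->2, with weight 1 + (-9) + (-5) + (-8) = -21.
Optimal value attained by: walk 2->0->4->0->2.
Answer: (A^⊗4)[2][2] = -21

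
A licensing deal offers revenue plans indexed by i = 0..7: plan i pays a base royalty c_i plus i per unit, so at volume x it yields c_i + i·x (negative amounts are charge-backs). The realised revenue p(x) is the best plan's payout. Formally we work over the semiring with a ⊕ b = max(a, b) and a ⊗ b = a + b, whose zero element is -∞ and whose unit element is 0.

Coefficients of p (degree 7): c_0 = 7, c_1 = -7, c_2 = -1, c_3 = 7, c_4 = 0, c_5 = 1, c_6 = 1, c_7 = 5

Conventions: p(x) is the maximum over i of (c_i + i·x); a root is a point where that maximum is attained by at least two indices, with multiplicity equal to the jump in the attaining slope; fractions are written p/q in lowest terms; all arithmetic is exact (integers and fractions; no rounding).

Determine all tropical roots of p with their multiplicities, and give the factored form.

hull edge (i=0, c=7) to (i=3, c=7): slope 0, span 3
hull edge (i=3, c=7) to (i=7, c=5): slope -1/2, span 4
Factored form: p(x) = 5 ⊗ (x ⊕ 0) ⊗ (x ⊕ 0) ⊗ (x ⊕ 0) ⊗ (x ⊕ 1/2) ⊗ (x ⊕ 1/2) ⊗ (x ⊕ 1/2) ⊗ (x ⊕ 1/2)
Answer: roots = 0 (mult 3), 1/2 (mult 4)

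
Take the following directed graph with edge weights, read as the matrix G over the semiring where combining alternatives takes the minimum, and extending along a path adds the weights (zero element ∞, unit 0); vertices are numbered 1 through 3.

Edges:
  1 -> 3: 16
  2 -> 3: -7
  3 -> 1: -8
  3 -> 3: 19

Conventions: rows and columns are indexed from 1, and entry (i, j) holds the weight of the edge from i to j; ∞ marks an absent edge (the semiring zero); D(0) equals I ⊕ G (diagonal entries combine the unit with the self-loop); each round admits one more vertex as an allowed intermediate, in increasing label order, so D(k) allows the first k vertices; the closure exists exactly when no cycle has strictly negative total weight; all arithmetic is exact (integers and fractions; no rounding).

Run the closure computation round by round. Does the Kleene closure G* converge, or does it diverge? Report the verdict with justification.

D(0):
  [0, ∞, 16]
  [∞, 0, -7]
  [-8, ∞, 0]
D(1):
  [0, ∞, 16]
  [∞, 0, -7]
  [-8, ∞, 0]
D(2):
  [0, ∞, 16]
  [∞, 0, -7]
  [-8, ∞, 0]
D(3):
  [0, ∞, 16]
  [-15, 0, -7]
  [-8, ∞, 0]
Key observation: every diagonal entry stays at the unit through all rounds, so no improving cycle exists.
Answer: CONVERGES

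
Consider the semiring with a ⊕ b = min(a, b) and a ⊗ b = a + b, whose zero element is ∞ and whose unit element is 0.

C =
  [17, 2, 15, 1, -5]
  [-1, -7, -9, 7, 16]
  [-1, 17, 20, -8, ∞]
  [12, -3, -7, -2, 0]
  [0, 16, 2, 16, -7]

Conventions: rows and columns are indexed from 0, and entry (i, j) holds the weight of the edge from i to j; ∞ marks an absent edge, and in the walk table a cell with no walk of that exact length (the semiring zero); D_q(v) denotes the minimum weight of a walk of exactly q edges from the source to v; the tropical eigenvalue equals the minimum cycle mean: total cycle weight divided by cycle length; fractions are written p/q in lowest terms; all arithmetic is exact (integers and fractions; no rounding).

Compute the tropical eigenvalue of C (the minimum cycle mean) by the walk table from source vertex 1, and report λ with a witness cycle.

q=0: [∞, 0, ∞, ∞, ∞]
q=1: [-1, -7, -9, 7, 16]
q=2: [-10, -14, -16, -17, -6]
q=3: [-17, -21, -24, -24, -17]
q=4: [-25, -28, -31, -32, -24]
q=5: [-32, -35, -39, -39, -32]
Optimal cycle mean attained by: cycle 2->3->2, total (-8) + (-7), length 2.
Answer: λ = -15/2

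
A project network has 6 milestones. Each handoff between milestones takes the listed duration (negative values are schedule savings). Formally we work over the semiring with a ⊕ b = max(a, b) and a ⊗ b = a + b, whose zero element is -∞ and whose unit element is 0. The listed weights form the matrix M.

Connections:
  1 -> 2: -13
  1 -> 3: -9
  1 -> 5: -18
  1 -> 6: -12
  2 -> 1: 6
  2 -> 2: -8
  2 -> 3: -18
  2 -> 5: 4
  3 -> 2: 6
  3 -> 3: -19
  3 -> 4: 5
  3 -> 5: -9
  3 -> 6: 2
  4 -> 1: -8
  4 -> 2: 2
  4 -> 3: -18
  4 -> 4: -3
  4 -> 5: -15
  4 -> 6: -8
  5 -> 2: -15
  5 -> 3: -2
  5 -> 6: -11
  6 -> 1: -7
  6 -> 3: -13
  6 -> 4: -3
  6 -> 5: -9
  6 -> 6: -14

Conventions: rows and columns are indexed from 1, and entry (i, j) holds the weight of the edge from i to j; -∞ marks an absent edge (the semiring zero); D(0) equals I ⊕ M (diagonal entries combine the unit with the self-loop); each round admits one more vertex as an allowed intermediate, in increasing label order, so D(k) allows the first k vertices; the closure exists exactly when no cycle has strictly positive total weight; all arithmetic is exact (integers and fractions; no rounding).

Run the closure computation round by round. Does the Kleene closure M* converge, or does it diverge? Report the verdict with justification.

D(0):
  [0, -13, -9, -∞, -18, -12]
  [6, 0, -18, -∞, 4, -∞]
  [-∞, 6, 0, 5, -9, 2]
  [-8, 2, -18, 0, -15, -8]
  [-∞, -15, -2, -∞, 0, -11]
  [-7, -∞, -13, -3, -9, 0]
D(1):
  [0, -13, -9, -∞, -18, -12]
  [6, 0, -3, -∞, 4, -6]
  [-∞, 6, 0, 5, -9, 2]
  [-8, 2, -17, 0, -15, -8]
  [-∞, -15, -2, -∞, 0, -11]
  [-7, -20, -13, -3, -9, 0]
Detection: at round 2, diagonal entry (3, 3) turns strictly positive.
Key observation: the cycle 3->2->1->3 has total weight 6 + 6 + (-9), which is strictly positive.
Answer: DIVERGES — positive cycle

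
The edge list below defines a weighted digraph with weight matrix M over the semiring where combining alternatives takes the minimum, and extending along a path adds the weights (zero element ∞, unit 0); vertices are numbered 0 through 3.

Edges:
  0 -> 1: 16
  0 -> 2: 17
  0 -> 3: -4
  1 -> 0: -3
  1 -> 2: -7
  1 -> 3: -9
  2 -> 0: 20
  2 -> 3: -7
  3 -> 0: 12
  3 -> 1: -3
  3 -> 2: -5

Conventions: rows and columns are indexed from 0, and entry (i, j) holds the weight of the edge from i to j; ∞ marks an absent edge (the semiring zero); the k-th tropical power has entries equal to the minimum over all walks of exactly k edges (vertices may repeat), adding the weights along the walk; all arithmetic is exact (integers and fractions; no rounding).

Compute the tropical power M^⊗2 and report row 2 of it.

M^⊗2:
  [8, -7, -9, 7]
  [3, -12, -14, -14]
  [5, -10, -12, 16]
  [-6, 28, -10, -12]
Answer: row 2 of M^⊗2 = [5, -10, -12, 16]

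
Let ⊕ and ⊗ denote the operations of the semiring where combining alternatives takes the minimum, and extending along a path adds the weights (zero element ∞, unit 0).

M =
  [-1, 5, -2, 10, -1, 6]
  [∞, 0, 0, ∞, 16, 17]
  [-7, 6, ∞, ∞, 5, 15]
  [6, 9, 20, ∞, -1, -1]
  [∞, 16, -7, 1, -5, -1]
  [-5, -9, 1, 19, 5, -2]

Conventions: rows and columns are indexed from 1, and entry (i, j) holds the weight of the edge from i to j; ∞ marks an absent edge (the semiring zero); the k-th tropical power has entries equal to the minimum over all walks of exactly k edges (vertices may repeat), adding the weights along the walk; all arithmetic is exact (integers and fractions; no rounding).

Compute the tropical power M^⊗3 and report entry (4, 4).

M^⊗2:
  [-9, -3, -8, 0, -6, -2]
  [-7, 0, 0, 17, 5, 15]
  [-8, -2, -9, 3, -8, -1]
  [-6, -10, -8, 0, -6, -3]
  [-14, -10, -12, -4, -10, -6]
  [-7, -11, -9, 5, -6, -4]
M^⊗3:
  [-15, -11, -13, -5, -11, -7]
  [-8, -2, -9, 3, -8, -1]
  [-16, -10, -15, -7, -13, -9]
  [-15, -12, -13, -5, -11, -7]
  [-19, -15, -17, -9, -15, -11]
  [-16, -13, -13, -5, -11, -7]
Key observation: the optimum is the walk 4->5->5->4, with weight (-1) + (-5) + 1 = -5.
Optimal value attained by: walk 4->5->5->4.
Answer: (M^⊗3)[4][4] = -5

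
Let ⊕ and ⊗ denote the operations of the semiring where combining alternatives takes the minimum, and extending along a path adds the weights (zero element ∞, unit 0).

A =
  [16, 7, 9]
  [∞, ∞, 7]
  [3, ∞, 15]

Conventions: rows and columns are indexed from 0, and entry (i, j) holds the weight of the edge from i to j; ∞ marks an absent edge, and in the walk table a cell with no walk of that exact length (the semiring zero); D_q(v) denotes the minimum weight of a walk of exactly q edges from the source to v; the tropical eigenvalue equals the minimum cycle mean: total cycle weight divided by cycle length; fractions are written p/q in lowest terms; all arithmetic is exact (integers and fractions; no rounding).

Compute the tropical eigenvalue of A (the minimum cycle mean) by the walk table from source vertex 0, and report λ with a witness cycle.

q=0: [0, ∞, ∞]
q=1: [16, 7, 9]
q=2: [12, 23, 14]
q=3: [17, 19, 21]
Optimal cycle mean attained by: cycle 0->1->2->0, total 7 + 7 + 3, length 3.
Answer: λ = 17/3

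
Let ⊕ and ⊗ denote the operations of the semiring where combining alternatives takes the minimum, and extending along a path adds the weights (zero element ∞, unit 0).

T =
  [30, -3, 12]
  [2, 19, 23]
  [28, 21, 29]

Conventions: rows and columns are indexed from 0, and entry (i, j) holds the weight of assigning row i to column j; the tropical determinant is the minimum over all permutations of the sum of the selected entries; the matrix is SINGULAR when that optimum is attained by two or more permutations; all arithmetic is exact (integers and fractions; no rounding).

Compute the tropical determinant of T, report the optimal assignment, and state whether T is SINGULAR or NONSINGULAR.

σ = (0, 1, 2): 30 + 19 + 29 = 78
σ = (0, 2, 1): 30 + 23 + 21 = 74
σ = (1, 0, 2): (-3) + 2 + 29 = 28
σ = (1, 2, 0): (-3) + 23 + 28 = 48
σ = (2, 0, 1): 12 + 2 + 21 = 35
σ = (2, 1, 0): 12 + 19 + 28 = 59
Optimal value attained by: σ = (1, 0, 2).
Answer: det⊕(T) = 28; verdict: NONSINGULAR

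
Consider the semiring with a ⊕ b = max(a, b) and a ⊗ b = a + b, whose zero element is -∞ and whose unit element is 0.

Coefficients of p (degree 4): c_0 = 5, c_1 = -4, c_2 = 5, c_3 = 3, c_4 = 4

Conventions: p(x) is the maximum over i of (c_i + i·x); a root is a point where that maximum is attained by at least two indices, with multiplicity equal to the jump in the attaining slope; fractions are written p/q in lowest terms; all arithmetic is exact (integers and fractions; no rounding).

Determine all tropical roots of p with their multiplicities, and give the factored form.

hull edge (i=0, c=5) to (i=2, c=5): slope 0, span 2
hull edge (i=2, c=5) to (i=4, c=4): slope -1/2, span 2
Factored form: p(x) = 4 ⊗ (x ⊕ 0) ⊗ (x ⊕ 0) ⊗ (x ⊕ 1/2) ⊗ (x ⊕ 1/2)
Answer: roots = 0 (mult 2), 1/2 (mult 2)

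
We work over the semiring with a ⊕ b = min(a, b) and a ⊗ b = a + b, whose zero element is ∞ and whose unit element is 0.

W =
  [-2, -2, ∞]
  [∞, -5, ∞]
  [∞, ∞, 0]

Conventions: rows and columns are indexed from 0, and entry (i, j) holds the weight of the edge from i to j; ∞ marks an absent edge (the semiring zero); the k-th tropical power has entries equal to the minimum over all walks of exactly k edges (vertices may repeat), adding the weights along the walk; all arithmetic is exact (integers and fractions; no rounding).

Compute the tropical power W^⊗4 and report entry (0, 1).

W^⊗2:
  [-4, -7, ∞]
  [∞, -10, ∞]
  [∞, ∞, 0]
W^⊗3:
  [-6, -12, ∞]
  [∞, -15, ∞]
  [∞, ∞, 0]
W^⊗4:
  [-8, -17, ∞]
  [∞, -20, ∞]
  [∞, ∞, 0]
Key observation: the optimum is the walk 0->1->1->1->1, with weight (-2) + (-5) + (-5) + (-5) = -17.
Optimal value attained by: walk 0->1->1->1->1.
Answer: (W^⊗4)[0][1] = -17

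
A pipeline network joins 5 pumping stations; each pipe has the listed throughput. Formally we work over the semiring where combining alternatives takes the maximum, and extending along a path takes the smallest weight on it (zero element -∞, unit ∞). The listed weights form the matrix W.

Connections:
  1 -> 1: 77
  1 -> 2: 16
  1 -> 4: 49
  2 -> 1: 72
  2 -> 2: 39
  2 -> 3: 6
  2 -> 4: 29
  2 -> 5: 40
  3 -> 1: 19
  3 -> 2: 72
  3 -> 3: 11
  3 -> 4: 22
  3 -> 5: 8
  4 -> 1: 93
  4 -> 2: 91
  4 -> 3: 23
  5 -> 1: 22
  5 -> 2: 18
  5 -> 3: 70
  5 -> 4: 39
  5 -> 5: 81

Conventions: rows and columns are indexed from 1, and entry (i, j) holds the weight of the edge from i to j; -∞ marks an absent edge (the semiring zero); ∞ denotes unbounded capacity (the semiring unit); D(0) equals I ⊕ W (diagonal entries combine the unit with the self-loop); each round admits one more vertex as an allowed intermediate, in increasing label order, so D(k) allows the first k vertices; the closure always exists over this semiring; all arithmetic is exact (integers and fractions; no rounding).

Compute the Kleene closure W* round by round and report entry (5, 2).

D(0):
  [∞, 16, -∞, 49, -∞]
  [72, ∞, 6, 29, 40]
  [19, 72, ∞, 22, 8]
  [93, 91, 23, ∞, -∞]
  [22, 18, 70, 39, ∞]
D(1):
  [∞, 16, -∞, 49, -∞]
  [72, ∞, 6, 49, 40]
  [19, 72, ∞, 22, 8]
  [93, 91, 23, ∞, -∞]
  [22, 18, 70, 39, ∞]
D(2):
  [∞, 16, 6, 49, 16]
  [72, ∞, 6, 49, 40]
  [72, 72, ∞, 49, 40]
  [93, 91, 23, ∞, 40]
  [22, 18, 70, 39, ∞]
D(3):
  [∞, 16, 6, 49, 16]
  [72, ∞, 6, 49, 40]
  [72, 72, ∞, 49, 40]
  [93, 91, 23, ∞, 40]
  [70, 70, 70, 49, ∞]
D(4):
  [∞, 49, 23, 49, 40]
  [72, ∞, 23, 49, 40]
  [72, 72, ∞, 49, 40]
  [93, 91, 23, ∞, 40]
  [70, 70, 70, 49, ∞]
D(5):
  [∞, 49, 40, 49, 40]
  [72, ∞, 40, 49, 40]
  [72, 72, ∞, 49, 40]
  [93, 91, 40, ∞, 40]
  [70, 70, 70, 49, ∞]
Answer: W*[5][2] = 70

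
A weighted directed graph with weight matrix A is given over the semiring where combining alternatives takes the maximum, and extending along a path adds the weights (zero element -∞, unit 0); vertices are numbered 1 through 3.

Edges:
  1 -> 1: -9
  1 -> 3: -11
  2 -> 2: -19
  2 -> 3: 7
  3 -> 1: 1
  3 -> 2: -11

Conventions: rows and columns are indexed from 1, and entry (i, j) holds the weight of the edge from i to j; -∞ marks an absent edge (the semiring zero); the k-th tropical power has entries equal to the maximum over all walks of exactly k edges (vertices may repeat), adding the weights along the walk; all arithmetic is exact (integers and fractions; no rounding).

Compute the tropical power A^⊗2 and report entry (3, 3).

A^⊗2:
  [-10, -22, -20]
  [8, -4, -12]
  [-8, -30, -4]
Key observation: the optimum is the walk 3->2->3, with weight (-11) + 7 = -4.
Optimal value attained by: walk 3->2->3.
Answer: (A^⊗2)[3][3] = -4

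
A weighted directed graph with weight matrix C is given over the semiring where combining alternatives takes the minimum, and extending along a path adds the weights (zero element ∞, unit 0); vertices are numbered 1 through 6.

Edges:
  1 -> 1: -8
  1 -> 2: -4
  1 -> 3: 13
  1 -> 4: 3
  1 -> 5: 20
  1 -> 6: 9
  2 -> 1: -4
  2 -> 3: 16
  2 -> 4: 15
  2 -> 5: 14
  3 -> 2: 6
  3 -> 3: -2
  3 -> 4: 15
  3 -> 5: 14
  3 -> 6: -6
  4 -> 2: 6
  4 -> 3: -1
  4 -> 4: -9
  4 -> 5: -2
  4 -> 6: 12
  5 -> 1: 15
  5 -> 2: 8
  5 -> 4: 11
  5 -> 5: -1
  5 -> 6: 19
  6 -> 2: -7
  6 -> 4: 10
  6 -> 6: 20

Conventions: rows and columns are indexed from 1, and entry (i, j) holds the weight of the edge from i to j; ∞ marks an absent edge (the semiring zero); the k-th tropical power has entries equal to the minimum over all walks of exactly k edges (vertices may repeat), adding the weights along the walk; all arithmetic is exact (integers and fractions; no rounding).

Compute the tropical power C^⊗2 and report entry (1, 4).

C^⊗2:
  [-16, -12, 2, -6, 1, 1]
  [-12, -8, 9, -1, 13, 5]
  [2, -13, -4, 4, 12, -8]
  [2, -3, -10, -18, -11, -7]
  [4, 7, 10, 2, -2, 18]
  [-11, 13, 9, 1, 7, 22]
Key observation: the optimum is the walk 1->4->4, with weight 3 + (-9) = -6.
Optimal value attained by: walk 1->4->4.
Answer: (C^⊗2)[1][4] = -6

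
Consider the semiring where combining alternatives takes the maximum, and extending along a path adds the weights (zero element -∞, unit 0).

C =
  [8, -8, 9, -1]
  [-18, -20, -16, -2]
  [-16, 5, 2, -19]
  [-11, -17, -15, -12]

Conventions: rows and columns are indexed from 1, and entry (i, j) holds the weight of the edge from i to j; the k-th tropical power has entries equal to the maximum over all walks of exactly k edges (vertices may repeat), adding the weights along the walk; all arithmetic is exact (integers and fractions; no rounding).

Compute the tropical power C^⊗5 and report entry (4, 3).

C^⊗2:
  [16, 14, 17, 7]
  [-10, -11, -9, -14]
  [-8, 7, 4, 3]
  [-3, -10, -2, -12]
C^⊗3:
  [24, 22, 25, 15]
  [-2, -4, -1, -11]
  [0, 9, 6, 5]
  [5, 3, 6, -4]
C^⊗4:
  [32, 30, 33, 23]
  [6, 4, 7, -3]
  [8, 11, 9, 7]
  [13, 11, 14, 4]
C^⊗5:
  [40, 38, 41, 31]
  [14, 12, 15, 5]
  [16, 14, 17, 9]
  [21, 19, 22, 12]
Key observation: the optimum is the walk 4->1->1->1->1->3, with weight (-11) + 8 + 8 + 8 + 9 = 22.
Optimal value attained by: walk 4->1->1->1->1->3.
Answer: (C^⊗5)[4][3] = 22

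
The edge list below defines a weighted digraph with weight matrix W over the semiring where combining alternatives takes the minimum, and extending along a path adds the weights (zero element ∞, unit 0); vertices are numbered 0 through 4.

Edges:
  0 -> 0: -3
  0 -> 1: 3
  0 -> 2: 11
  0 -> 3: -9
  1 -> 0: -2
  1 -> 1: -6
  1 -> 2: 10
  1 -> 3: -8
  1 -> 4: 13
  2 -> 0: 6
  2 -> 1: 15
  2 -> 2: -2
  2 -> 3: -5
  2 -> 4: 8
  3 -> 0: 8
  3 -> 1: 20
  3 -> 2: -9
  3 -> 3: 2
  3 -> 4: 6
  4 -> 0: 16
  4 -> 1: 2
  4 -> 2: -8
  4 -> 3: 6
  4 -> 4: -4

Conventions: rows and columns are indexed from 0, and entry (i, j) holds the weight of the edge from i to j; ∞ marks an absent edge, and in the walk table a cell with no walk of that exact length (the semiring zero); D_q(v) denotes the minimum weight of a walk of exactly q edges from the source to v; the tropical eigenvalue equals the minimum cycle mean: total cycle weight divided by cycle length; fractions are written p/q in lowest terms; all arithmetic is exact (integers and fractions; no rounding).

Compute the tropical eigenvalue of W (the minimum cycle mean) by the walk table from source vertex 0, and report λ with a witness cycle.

q=0: [0, ∞, ∞, ∞, ∞]
q=1: [-3, 3, 11, -9, ∞]
q=2: [-6, -3, -18, -12, -3]
q=3: [-12, -9, -21, -23, -10]
q=4: [-15, -15, -32, -26, -17]
q=5: [-26, -21, -35, -37, -24]
Optimal cycle mean attained by: cycle 2->3->2, total (-5) + (-9), length 2.
Answer: λ = -7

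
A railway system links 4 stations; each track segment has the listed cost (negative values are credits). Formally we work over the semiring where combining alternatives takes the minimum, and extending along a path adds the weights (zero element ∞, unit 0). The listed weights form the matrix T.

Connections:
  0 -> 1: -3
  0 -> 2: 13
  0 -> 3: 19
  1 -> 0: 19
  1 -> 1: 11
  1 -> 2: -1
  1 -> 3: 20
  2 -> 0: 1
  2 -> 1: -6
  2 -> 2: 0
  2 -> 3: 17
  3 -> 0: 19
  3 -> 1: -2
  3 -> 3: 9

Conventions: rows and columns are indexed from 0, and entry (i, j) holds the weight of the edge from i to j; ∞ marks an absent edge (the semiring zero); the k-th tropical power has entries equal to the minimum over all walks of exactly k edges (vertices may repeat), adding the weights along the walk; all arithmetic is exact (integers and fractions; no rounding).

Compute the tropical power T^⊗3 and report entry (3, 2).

T^⊗2:
  [14, 7, -4, 17]
  [0, -7, -1, 16]
  [1, -6, -7, 14]
  [17, 7, -3, 18]
T^⊗3:
  [-3, -10, -4, 13]
  [0, -7, -8, 13]
  [-6, -13, -7, 10]
  [-2, -9, -3, 14]
Key observation: the optimum is the walk 3->1->2->2, with weight (-2) + (-1) + 0 = -3.
Optimal value attained by: walk 3->1->2->2.
Answer: (T^⊗3)[3][2] = -3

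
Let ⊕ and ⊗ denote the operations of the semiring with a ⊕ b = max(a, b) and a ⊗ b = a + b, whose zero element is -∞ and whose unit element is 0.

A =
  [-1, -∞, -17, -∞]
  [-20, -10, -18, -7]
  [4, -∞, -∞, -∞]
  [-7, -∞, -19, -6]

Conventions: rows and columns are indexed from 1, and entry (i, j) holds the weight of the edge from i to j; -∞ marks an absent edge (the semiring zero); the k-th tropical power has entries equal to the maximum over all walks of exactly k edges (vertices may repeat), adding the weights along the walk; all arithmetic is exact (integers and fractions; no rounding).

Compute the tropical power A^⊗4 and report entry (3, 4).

A^⊗2:
  [-2, -∞, -18, -∞]
  [-14, -20, -26, -13]
  [3, -∞, -13, -∞]
  [-8, -∞, -24, -12]
A^⊗3:
  [-3, -∞, -19, -∞]
  [-15, -30, -31, -19]
  [2, -∞, -14, -∞]
  [-9, -∞, -25, -18]
A^⊗4:
  [-4, -∞, -20, -∞]
  [-16, -40, -32, -25]
  [1, -∞, -15, -∞]
  [-10, -∞, -26, -24]
Key observation: no walk of exactly 4 edges connects these vertices, so the entry is the semiring zero.
Answer: (A^⊗4)[3][4] = -∞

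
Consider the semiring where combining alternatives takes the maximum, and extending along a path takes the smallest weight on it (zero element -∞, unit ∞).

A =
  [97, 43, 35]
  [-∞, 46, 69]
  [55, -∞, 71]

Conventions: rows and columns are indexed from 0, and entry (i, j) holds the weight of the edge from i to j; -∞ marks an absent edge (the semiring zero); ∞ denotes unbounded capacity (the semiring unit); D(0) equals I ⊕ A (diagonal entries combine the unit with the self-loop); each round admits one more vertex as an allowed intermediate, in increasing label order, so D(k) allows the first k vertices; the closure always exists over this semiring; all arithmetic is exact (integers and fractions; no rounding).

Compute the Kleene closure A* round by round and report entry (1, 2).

D(0):
  [∞, 43, 35]
  [-∞, ∞, 69]
  [55, -∞, ∞]
D(1):
  [∞, 43, 35]
  [-∞, ∞, 69]
  [55, 43, ∞]
D(2):
  [∞, 43, 43]
  [-∞, ∞, 69]
  [55, 43, ∞]
D(3):
  [∞, 43, 43]
  [55, ∞, 69]
  [55, 43, ∞]
Answer: A*[1][2] = 69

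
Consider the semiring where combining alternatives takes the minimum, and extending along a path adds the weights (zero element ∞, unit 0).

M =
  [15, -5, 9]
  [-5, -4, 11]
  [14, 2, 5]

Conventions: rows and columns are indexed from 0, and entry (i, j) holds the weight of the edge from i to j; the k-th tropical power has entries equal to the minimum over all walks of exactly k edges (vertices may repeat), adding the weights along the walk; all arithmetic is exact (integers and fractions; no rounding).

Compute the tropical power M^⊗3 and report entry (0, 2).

M^⊗2:
  [-10, -9, 6]
  [-9, -10, 4]
  [-3, -2, 10]
M^⊗3:
  [-14, -15, -1]
  [-15, -14, 0]
  [-7, -8, 6]
Key observation: the optimum is the walk 0->1->0->2, with weight (-5) + (-5) + 9 = -1.
Optimal value attained by: walk 0->1->0->2.
Answer: (M^⊗3)[0][2] = -1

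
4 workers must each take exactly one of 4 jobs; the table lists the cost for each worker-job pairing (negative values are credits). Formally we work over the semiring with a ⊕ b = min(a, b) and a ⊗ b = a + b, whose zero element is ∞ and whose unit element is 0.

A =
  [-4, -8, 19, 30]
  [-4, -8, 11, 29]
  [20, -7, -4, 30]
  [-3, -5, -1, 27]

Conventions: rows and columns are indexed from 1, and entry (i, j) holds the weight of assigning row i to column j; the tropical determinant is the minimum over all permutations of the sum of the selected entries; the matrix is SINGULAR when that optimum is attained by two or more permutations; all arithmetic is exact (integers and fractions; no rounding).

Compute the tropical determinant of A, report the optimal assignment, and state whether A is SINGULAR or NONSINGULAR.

σ = (1, 2, 3, 4): (-4) + (-8) + (-4) + 27 = 11
σ = (1, 2, 4, 3): (-4) + (-8) + 30 + (-1) = 17
σ = (1, 3, 2, 4): (-4) + 11 + (-7) + 27 = 27
σ = (1, 3, 4, 2): (-4) + 11 + 30 + (-5) = 32
σ = (1, 4, 2, 3): (-4) + 29 + (-7) + (-1) = 17
σ = (1, 4, 3, 2): (-4) + 29 + (-4) + (-5) = 16
σ = (2, 1, 3, 4): (-8) + (-4) + (-4) + 27 = 11
σ = (2, 1, 4, 3): (-8) + (-4) + 30 + (-1) = 17
σ = (2, 3, 1, 4): (-8) + 11 + 20 + 27 = 50
σ = (2, 3, 4, 1): (-8) + 11 + 30 + (-3) = 30
σ = (2, 4, 1, 3): (-8) + 29 + 20 + (-1) = 40
σ = (2, 4, 3, 1): (-8) + 29 + (-4) + (-3) = 14
σ = (3, 1, 2, 4): 19 + (-4) + (-7) + 27 = 35
σ = (3, 1, 4, 2): 19 + (-4) + 30 + (-5) = 40
σ = (3, 2, 1, 4): 19 + (-8) + 20 + 27 = 58
σ = (3, 2, 4, 1): 19 + (-8) + 30 + (-3) = 38
σ = (3, 4, 1, 2): 19 + 29 + 20 + (-5) = 63
σ = (3, 4, 2, 1): 19 + 29 + (-7) + (-3) = 38
σ = (4, 1, 2, 3): 30 + (-4) + (-7) + (-1) = 18
σ = (4, 1, 3, 2): 30 + (-4) + (-4) + (-5) = 17
σ = (4, 2, 1, 3): 30 + (-8) + 20 + (-1) = 41
σ = (4, 2, 3, 1): 30 + (-8) + (-4) + (-3) = 15
σ = (4, 3, 1, 2): 30 + 11 + 20 + (-5) = 56
σ = (4, 3, 2, 1): 30 + 11 + (-7) + (-3) = 31
Optimal value attained by: σ = (1, 2, 3, 4).
Answer: det⊕(A) = 11; verdict: SINGULAR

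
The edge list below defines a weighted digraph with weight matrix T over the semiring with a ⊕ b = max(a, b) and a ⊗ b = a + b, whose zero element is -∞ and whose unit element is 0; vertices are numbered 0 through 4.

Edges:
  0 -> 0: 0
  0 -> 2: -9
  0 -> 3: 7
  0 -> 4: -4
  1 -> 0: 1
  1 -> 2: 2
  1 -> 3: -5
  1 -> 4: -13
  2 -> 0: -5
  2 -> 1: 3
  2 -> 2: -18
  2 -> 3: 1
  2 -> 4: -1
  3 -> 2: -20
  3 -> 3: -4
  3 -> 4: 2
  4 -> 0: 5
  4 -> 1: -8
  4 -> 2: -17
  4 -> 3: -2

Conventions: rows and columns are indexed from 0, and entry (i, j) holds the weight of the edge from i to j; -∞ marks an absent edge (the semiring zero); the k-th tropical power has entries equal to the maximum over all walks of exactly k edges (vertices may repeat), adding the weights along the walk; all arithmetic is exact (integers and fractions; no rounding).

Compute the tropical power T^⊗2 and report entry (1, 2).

T^⊗2:
  [1, -6, -9, 7, 9]
  [1, 5, -8, 8, 1]
  [4, -9, 5, 2, 3]
  [7, -6, -15, 0, -2]
  [5, -14, -4, 12, 1]
Key observation: the optimum is the walk 1->0->2, with weight 1 + (-9) = -8.
Optimal value attained by: walk 1->0->2.
Answer: (T^⊗2)[1][2] = -8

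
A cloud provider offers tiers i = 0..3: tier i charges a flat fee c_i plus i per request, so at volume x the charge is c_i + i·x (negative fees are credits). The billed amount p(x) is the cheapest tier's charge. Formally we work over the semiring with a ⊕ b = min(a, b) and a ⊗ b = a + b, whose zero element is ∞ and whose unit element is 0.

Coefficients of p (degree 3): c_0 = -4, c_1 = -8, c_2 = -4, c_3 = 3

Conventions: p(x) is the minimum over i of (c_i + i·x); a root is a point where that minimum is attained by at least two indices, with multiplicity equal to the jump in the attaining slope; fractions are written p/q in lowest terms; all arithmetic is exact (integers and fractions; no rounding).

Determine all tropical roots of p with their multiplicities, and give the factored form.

hull edge (i=0, c=-4) to (i=1, c=-8): slope -4, span 1
hull edge (i=1, c=-8) to (i=2, c=-4): slope 4, span 1
hull edge (i=2, c=-4) to (i=3, c=3): slope 7, span 1
Factored form: p(x) = 3 ⊗ (x ⊕ (-7)) ⊗ (x ⊕ (-4)) ⊗ (x ⊕ 4)
Answer: roots = -7 (mult 1), -4 (mult 1), 4 (mult 1)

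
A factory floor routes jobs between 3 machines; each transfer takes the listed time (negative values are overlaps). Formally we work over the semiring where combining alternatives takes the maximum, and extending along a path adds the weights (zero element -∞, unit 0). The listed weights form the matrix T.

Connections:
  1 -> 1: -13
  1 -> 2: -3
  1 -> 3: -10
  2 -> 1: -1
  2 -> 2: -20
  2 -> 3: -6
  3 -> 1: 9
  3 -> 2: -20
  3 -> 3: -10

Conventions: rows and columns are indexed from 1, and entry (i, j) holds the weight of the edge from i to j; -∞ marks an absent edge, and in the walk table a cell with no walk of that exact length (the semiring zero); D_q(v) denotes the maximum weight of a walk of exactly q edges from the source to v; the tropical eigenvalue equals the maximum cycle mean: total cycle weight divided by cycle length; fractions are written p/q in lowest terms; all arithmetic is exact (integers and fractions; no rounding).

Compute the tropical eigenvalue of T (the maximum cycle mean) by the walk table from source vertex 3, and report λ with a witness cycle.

q=0: [-∞, -∞, 0]
q=1: [9, -20, -10]
q=2: [-1, 6, -1]
q=3: [8, -4, 0]
Optimal cycle mean attained by: cycle 1->2->3->1, total (-3) + (-6) + 9, length 3.
Answer: λ = 0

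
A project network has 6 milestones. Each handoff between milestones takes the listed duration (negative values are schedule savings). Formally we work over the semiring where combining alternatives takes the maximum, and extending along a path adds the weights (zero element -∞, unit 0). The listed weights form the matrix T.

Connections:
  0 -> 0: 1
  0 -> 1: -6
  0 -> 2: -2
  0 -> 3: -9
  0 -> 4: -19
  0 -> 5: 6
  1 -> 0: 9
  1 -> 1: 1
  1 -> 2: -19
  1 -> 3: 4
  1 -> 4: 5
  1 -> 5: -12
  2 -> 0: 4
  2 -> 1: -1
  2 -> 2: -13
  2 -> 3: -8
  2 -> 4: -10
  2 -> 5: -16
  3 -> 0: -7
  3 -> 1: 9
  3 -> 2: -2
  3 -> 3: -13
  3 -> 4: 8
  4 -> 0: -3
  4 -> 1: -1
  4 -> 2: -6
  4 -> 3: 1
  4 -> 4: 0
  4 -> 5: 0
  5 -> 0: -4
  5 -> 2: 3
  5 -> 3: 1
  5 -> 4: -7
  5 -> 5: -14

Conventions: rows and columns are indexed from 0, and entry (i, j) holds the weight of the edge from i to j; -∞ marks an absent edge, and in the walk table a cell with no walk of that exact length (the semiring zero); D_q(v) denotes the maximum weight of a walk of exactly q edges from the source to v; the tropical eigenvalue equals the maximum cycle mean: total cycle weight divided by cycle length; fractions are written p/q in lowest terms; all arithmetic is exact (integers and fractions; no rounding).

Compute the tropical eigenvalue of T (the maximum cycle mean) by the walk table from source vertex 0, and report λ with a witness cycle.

q=0: [0, -∞, -∞, -∞, -∞, -∞]
q=1: [1, -6, -2, -9, -19, 6]
q=2: [3, 0, 9, 7, -1, 7]
q=3: [13, 16, 10, 8, 15, 9]
q=4: [25, 17, 12, 20, 21, 19]
q=5: [26, 29, 23, 22, 28, 31]
q=6: [38, 31, 34, 33, 34, 32]
Optimal cycle mean attained by: cycle 1->3->1, total 4 + 9, length 2.
Answer: λ = 13/2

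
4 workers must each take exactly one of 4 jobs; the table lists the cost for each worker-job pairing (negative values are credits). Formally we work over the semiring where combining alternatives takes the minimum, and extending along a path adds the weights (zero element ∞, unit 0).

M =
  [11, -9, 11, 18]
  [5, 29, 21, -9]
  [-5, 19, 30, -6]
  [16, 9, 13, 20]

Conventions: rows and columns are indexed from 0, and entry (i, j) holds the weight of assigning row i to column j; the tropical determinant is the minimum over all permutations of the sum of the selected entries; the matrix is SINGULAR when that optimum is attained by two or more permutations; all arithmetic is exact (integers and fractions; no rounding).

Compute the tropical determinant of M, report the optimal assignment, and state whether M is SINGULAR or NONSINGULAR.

σ = (0, 1, 2, 3): 11 + 29 + 30 + 20 = 90
σ = (0, 1, 3, 2): 11 + 29 + (-6) + 13 = 47
σ = (0, 2, 1, 3): 11 + 21 + 19 + 20 = 71
σ = (0, 2, 3, 1): 11 + 21 + (-6) + 9 = 35
σ = (0, 3, 1, 2): 11 + (-9) + 19 + 13 = 34
σ = (0, 3, 2, 1): 11 + (-9) + 30 + 9 = 41
σ = (1, 0, 2, 3): (-9) + 5 + 30 + 20 = 46
σ = (1, 0, 3, 2): (-9) + 5 + (-6) + 13 = 3
σ = (1, 2, 0, 3): (-9) + 21 + (-5) + 20 = 27
σ = (1, 2, 3, 0): (-9) + 21 + (-6) + 16 = 22
σ = (1, 3, 0, 2): (-9) + (-9) + (-5) + 13 = -10
σ = (1, 3, 2, 0): (-9) + (-9) + 30 + 16 = 28
σ = (2, 0, 1, 3): 11 + 5 + 19 + 20 = 55
σ = (2, 0, 3, 1): 11 + 5 + (-6) + 9 = 19
σ = (2, 1, 0, 3): 11 + 29 + (-5) + 20 = 55
σ = (2, 1, 3, 0): 11 + 29 + (-6) + 16 = 50
σ = (2, 3, 0, 1): 11 + (-9) + (-5) + 9 = 6
σ = (2, 3, 1, 0): 11 + (-9) + 19 + 16 = 37
σ = (3, 0, 1, 2): 18 + 5 + 19 + 13 = 55
σ = (3, 0, 2, 1): 18 + 5 + 30 + 9 = 62
σ = (3, 1, 0, 2): 18 + 29 + (-5) + 13 = 55
σ = (3, 1, 2, 0): 18 + 29 + 30 + 16 = 93
σ = (3, 2, 0, 1): 18 + 21 + (-5) + 9 = 43
σ = (3, 2, 1, 0): 18 + 21 + 19 + 16 = 74
Optimal value attained by: σ = (1, 3, 0, 2).
Answer: det⊕(M) = -10; verdict: NONSINGULAR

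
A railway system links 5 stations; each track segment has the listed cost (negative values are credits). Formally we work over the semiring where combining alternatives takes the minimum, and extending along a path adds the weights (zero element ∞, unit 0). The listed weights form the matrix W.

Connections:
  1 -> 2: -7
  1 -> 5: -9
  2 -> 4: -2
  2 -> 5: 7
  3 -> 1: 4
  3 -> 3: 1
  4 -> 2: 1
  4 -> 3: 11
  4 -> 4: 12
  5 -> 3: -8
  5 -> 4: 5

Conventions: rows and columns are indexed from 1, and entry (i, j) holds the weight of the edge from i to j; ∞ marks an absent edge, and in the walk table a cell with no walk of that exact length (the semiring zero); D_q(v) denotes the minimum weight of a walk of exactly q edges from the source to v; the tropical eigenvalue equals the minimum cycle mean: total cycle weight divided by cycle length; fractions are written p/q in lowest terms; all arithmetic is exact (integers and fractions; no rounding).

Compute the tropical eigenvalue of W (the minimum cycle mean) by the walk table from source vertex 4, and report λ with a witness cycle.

q=0: [∞, ∞, ∞, 0, ∞]
q=1: [∞, 1, 11, 12, ∞]
q=2: [15, 13, 12, -1, 8]
q=3: [16, 0, 0, 11, 6]
q=4: [4, 9, -2, -2, 7]
q=5: [2, -3, -1, 7, -5]
Optimal cycle mean attained by: cycle 1->5->3->1, total (-9) + (-8) + 4, length 3.
Answer: λ = -13/3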